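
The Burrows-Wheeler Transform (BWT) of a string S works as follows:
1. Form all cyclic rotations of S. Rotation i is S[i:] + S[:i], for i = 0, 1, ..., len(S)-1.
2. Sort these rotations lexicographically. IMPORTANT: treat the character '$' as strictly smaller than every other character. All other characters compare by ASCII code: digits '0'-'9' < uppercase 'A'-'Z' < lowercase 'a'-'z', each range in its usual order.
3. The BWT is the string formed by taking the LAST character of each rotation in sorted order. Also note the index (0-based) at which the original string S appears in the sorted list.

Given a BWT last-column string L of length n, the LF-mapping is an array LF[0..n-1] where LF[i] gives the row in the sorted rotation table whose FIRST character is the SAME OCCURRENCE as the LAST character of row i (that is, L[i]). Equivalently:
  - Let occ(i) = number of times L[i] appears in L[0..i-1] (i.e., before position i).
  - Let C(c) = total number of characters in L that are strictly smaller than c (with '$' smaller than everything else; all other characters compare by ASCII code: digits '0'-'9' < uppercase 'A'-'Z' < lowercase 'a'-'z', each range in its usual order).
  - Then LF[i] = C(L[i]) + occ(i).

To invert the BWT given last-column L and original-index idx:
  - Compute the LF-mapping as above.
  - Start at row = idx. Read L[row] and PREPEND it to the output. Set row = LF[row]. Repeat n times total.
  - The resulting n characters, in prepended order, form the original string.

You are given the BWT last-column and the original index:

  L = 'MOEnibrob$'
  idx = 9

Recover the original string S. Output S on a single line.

Answer: ribbonOEM$

Derivation:
LF mapping: 2 3 1 7 6 4 9 8 5 0
Walk LF starting at row 9, prepending L[row]:
  step 1: row=9, L[9]='$', prepend. Next row=LF[9]=0
  step 2: row=0, L[0]='M', prepend. Next row=LF[0]=2
  step 3: row=2, L[2]='E', prepend. Next row=LF[2]=1
  step 4: row=1, L[1]='O', prepend. Next row=LF[1]=3
  step 5: row=3, L[3]='n', prepend. Next row=LF[3]=7
  step 6: row=7, L[7]='o', prepend. Next row=LF[7]=8
  step 7: row=8, L[8]='b', prepend. Next row=LF[8]=5
  step 8: row=5, L[5]='b', prepend. Next row=LF[5]=4
  step 9: row=4, L[4]='i', prepend. Next row=LF[4]=6
  step 10: row=6, L[6]='r', prepend. Next row=LF[6]=9
Reversed output: ribbonOEM$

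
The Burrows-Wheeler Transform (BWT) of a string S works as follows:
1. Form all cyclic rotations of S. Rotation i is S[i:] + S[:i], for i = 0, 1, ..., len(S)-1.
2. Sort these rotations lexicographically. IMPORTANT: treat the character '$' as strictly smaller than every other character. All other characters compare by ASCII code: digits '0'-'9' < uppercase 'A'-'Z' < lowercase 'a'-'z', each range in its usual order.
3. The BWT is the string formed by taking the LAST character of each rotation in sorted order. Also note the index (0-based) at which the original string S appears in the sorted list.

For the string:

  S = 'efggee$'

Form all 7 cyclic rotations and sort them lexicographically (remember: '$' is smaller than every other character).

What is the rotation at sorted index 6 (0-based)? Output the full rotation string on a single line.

Answer: ggee$ef

Derivation:
All 7 rotations (rotation i = S[i:]+S[:i]):
  rot[0] = efggee$
  rot[1] = fggee$e
  rot[2] = ggee$ef
  rot[3] = gee$efg
  rot[4] = ee$efgg
  rot[5] = e$efgge
  rot[6] = $efggee
Sorted (with $ < everything):
  sorted[0] = $efggee
  sorted[1] = e$efgge
  sorted[2] = ee$efgg
  sorted[3] = efggee$
  sorted[4] = fggee$e
  sorted[5] = gee$efg
  sorted[6] = ggee$ef
sorted[6] = ggee$ef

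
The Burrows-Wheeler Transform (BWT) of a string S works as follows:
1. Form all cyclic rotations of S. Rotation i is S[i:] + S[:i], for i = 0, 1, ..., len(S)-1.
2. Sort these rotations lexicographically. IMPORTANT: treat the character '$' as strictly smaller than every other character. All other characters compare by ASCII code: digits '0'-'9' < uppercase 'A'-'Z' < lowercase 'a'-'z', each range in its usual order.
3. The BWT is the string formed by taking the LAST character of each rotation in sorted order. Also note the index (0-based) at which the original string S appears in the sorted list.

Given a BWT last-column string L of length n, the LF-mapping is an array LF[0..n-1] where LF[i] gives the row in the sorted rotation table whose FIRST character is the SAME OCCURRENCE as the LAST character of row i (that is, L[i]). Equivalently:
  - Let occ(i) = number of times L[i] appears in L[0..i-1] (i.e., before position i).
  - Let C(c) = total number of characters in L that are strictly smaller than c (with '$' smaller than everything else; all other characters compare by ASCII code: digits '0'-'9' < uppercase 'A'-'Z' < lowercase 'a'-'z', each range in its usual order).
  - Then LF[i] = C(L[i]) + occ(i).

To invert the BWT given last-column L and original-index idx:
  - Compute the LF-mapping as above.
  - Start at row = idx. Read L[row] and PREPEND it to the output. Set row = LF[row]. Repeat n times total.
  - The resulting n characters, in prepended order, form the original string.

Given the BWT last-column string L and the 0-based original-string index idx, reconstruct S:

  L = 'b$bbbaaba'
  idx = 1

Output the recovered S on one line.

Answer: abababbb$

Derivation:
LF mapping: 4 0 5 6 7 1 2 8 3
Walk LF starting at row 1, prepending L[row]:
  step 1: row=1, L[1]='$', prepend. Next row=LF[1]=0
  step 2: row=0, L[0]='b', prepend. Next row=LF[0]=4
  step 3: row=4, L[4]='b', prepend. Next row=LF[4]=7
  step 4: row=7, L[7]='b', prepend. Next row=LF[7]=8
  step 5: row=8, L[8]='a', prepend. Next row=LF[8]=3
  step 6: row=3, L[3]='b', prepend. Next row=LF[3]=6
  step 7: row=6, L[6]='a', prepend. Next row=LF[6]=2
  step 8: row=2, L[2]='b', prepend. Next row=LF[2]=5
  step 9: row=5, L[5]='a', prepend. Next row=LF[5]=1
Reversed output: abababbb$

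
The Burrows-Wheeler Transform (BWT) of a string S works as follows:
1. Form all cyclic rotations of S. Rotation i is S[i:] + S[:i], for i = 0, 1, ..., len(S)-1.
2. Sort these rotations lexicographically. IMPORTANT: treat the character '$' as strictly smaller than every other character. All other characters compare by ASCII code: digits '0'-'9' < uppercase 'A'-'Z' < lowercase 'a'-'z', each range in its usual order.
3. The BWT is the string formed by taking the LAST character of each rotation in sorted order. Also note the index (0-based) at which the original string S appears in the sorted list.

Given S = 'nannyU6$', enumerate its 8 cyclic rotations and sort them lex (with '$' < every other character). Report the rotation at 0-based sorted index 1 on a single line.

Answer: 6$nannyU

Derivation:
All 8 rotations (rotation i = S[i:]+S[:i]):
  rot[0] = nannyU6$
  rot[1] = annyU6$n
  rot[2] = nnyU6$na
  rot[3] = nyU6$nan
  rot[4] = yU6$nann
  rot[5] = U6$nanny
  rot[6] = 6$nannyU
  rot[7] = $nannyU6
Sorted (with $ < everything):
  sorted[0] = $nannyU6
  sorted[1] = 6$nannyU
  sorted[2] = U6$nanny
  sorted[3] = annyU6$n
  sorted[4] = nannyU6$
  sorted[5] = nnyU6$na
  sorted[6] = nyU6$nan
  sorted[7] = yU6$nann
sorted[1] = 6$nannyU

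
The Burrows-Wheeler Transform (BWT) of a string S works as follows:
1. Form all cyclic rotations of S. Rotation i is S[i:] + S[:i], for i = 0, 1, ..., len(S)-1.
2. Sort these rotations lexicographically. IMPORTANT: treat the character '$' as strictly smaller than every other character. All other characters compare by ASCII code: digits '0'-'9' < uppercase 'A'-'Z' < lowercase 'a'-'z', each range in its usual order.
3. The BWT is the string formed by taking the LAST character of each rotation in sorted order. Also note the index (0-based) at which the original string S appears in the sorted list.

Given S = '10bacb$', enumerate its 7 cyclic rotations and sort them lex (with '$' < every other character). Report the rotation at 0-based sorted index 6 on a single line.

All 7 rotations (rotation i = S[i:]+S[:i]):
  rot[0] = 10bacb$
  rot[1] = 0bacb$1
  rot[2] = bacb$10
  rot[3] = acb$10b
  rot[4] = cb$10ba
  rot[5] = b$10bac
  rot[6] = $10bacb
Sorted (with $ < everything):
  sorted[0] = $10bacb
  sorted[1] = 0bacb$1
  sorted[2] = 10bacb$
  sorted[3] = acb$10b
  sorted[4] = b$10bac
  sorted[5] = bacb$10
  sorted[6] = cb$10ba
sorted[6] = cb$10ba

Answer: cb$10ba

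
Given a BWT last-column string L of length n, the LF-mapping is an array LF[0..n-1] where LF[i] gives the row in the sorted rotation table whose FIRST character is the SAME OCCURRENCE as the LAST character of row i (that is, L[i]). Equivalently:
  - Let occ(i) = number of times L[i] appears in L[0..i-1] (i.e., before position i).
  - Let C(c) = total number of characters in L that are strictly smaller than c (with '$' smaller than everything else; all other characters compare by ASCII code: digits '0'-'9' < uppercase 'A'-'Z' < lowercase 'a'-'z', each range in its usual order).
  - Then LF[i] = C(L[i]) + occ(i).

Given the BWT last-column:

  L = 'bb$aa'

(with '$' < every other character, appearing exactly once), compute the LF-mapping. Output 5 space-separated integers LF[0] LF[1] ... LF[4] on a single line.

Char counts: '$':1, 'a':2, 'b':2
C (first-col start): C('$')=0, C('a')=1, C('b')=3
L[0]='b': occ=0, LF[0]=C('b')+0=3+0=3
L[1]='b': occ=1, LF[1]=C('b')+1=3+1=4
L[2]='$': occ=0, LF[2]=C('$')+0=0+0=0
L[3]='a': occ=0, LF[3]=C('a')+0=1+0=1
L[4]='a': occ=1, LF[4]=C('a')+1=1+1=2

Answer: 3 4 0 1 2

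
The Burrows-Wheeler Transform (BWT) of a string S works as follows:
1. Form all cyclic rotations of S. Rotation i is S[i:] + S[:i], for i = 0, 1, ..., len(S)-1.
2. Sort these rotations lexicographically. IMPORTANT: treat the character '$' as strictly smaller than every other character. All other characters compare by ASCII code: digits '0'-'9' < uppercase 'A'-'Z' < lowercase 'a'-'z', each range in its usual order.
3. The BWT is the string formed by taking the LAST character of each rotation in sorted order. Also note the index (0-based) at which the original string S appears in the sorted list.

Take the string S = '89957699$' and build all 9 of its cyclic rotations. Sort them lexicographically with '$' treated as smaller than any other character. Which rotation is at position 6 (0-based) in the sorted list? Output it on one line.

Answer: 957699$89

Derivation:
All 9 rotations (rotation i = S[i:]+S[:i]):
  rot[0] = 89957699$
  rot[1] = 9957699$8
  rot[2] = 957699$89
  rot[3] = 57699$899
  rot[4] = 7699$8995
  rot[5] = 699$89957
  rot[6] = 99$899576
  rot[7] = 9$8995769
  rot[8] = $89957699
Sorted (with $ < everything):
  sorted[0] = $89957699
  sorted[1] = 57699$899
  sorted[2] = 699$89957
  sorted[3] = 7699$8995
  sorted[4] = 89957699$
  sorted[5] = 9$8995769
  sorted[6] = 957699$89
  sorted[7] = 99$899576
  sorted[8] = 9957699$8
sorted[6] = 957699$89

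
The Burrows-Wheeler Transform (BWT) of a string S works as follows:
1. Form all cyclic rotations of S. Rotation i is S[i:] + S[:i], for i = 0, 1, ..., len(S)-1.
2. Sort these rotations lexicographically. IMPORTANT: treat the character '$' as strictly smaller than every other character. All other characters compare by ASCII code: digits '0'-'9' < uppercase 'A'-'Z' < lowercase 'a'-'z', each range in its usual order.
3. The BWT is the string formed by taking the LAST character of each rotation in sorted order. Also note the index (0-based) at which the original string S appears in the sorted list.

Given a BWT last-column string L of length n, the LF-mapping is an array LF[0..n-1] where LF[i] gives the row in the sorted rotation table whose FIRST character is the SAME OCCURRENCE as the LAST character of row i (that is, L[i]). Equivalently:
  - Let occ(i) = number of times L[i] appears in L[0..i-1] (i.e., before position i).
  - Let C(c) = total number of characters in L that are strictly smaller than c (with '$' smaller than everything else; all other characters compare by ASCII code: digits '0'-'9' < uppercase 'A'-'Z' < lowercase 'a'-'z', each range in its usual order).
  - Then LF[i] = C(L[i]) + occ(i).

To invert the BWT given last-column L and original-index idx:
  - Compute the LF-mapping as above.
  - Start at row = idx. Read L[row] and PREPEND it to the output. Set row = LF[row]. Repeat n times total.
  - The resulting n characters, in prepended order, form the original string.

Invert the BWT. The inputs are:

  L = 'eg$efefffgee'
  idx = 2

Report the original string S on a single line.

LF mapping: 1 10 0 2 6 3 7 8 9 11 4 5
Walk LF starting at row 2, prepending L[row]:
  step 1: row=2, L[2]='$', prepend. Next row=LF[2]=0
  step 2: row=0, L[0]='e', prepend. Next row=LF[0]=1
  step 3: row=1, L[1]='g', prepend. Next row=LF[1]=10
  step 4: row=10, L[10]='e', prepend. Next row=LF[10]=4
  step 5: row=4, L[4]='f', prepend. Next row=LF[4]=6
  step 6: row=6, L[6]='f', prepend. Next row=LF[6]=7
  step 7: row=7, L[7]='f', prepend. Next row=LF[7]=8
  step 8: row=8, L[8]='f', prepend. Next row=LF[8]=9
  step 9: row=9, L[9]='g', prepend. Next row=LF[9]=11
  step 10: row=11, L[11]='e', prepend. Next row=LF[11]=5
  step 11: row=5, L[5]='e', prepend. Next row=LF[5]=3
  step 12: row=3, L[3]='e', prepend. Next row=LF[3]=2
Reversed output: eeegffffege$

Answer: eeegffffege$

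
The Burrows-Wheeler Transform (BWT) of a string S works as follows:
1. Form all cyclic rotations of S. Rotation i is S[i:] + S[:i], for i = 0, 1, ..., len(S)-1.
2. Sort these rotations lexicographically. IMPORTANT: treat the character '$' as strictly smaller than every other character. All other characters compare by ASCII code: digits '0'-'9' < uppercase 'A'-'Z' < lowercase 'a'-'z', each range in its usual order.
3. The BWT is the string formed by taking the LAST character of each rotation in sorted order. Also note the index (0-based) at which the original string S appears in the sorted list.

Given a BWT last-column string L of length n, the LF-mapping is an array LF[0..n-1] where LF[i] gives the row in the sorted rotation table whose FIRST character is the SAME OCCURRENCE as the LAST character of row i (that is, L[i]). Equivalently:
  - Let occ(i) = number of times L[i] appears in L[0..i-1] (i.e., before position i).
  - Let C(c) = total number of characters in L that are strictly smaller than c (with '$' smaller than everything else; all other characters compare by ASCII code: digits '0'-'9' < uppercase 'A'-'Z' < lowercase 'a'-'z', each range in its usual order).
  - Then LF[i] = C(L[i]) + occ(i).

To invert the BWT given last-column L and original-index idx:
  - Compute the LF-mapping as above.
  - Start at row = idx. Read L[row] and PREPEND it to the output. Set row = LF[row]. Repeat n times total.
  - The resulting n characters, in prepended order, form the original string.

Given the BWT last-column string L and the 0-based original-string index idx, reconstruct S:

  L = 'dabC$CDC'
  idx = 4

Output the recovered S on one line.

LF mapping: 7 5 6 1 0 2 4 3
Walk LF starting at row 4, prepending L[row]:
  step 1: row=4, L[4]='$', prepend. Next row=LF[4]=0
  step 2: row=0, L[0]='d', prepend. Next row=LF[0]=7
  step 3: row=7, L[7]='C', prepend. Next row=LF[7]=3
  step 4: row=3, L[3]='C', prepend. Next row=LF[3]=1
  step 5: row=1, L[1]='a', prepend. Next row=LF[1]=5
  step 6: row=5, L[5]='C', prepend. Next row=LF[5]=2
  step 7: row=2, L[2]='b', prepend. Next row=LF[2]=6
  step 8: row=6, L[6]='D', prepend. Next row=LF[6]=4
Reversed output: DbCaCCd$

Answer: DbCaCCd$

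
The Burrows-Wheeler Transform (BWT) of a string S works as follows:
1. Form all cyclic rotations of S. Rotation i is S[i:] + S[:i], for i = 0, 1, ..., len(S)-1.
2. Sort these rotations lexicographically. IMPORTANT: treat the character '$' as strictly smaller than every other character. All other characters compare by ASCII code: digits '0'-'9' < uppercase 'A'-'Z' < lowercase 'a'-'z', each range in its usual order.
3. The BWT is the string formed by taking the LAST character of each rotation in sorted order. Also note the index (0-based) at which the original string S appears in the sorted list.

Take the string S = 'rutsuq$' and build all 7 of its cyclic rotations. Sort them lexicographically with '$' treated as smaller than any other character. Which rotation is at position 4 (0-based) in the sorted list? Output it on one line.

All 7 rotations (rotation i = S[i:]+S[:i]):
  rot[0] = rutsuq$
  rot[1] = utsuq$r
  rot[2] = tsuq$ru
  rot[3] = suq$rut
  rot[4] = uq$ruts
  rot[5] = q$rutsu
  rot[6] = $rutsuq
Sorted (with $ < everything):
  sorted[0] = $rutsuq
  sorted[1] = q$rutsu
  sorted[2] = rutsuq$
  sorted[3] = suq$rut
  sorted[4] = tsuq$ru
  sorted[5] = uq$ruts
  sorted[6] = utsuq$r
sorted[4] = tsuq$ru

Answer: tsuq$ru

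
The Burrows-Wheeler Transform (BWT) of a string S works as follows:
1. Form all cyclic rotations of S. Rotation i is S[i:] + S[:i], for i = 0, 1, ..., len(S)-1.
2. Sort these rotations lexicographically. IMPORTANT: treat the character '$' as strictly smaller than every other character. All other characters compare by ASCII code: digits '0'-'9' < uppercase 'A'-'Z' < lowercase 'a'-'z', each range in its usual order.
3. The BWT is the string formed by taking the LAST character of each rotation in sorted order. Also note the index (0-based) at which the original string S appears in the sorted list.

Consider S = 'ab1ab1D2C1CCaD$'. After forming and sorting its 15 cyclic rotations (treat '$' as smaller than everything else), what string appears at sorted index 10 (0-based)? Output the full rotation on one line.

All 15 rotations (rotation i = S[i:]+S[:i]):
  rot[0] = ab1ab1D2C1CCaD$
  rot[1] = b1ab1D2C1CCaD$a
  rot[2] = 1ab1D2C1CCaD$ab
  rot[3] = ab1D2C1CCaD$ab1
  rot[4] = b1D2C1CCaD$ab1a
  rot[5] = 1D2C1CCaD$ab1ab
  rot[6] = D2C1CCaD$ab1ab1
  rot[7] = 2C1CCaD$ab1ab1D
  rot[8] = C1CCaD$ab1ab1D2
  rot[9] = 1CCaD$ab1ab1D2C
  rot[10] = CCaD$ab1ab1D2C1
  rot[11] = CaD$ab1ab1D2C1C
  rot[12] = aD$ab1ab1D2C1CC
  rot[13] = D$ab1ab1D2C1CCa
  rot[14] = $ab1ab1D2C1CCaD
Sorted (with $ < everything):
  sorted[0] = $ab1ab1D2C1CCaD
  sorted[1] = 1CCaD$ab1ab1D2C
  sorted[2] = 1D2C1CCaD$ab1ab
  sorted[3] = 1ab1D2C1CCaD$ab
  sorted[4] = 2C1CCaD$ab1ab1D
  sorted[5] = C1CCaD$ab1ab1D2
  sorted[6] = CCaD$ab1ab1D2C1
  sorted[7] = CaD$ab1ab1D2C1C
  sorted[8] = D$ab1ab1D2C1CCa
  sorted[9] = D2C1CCaD$ab1ab1
  sorted[10] = aD$ab1ab1D2C1CC
  sorted[11] = ab1D2C1CCaD$ab1
  sorted[12] = ab1ab1D2C1CCaD$
  sorted[13] = b1D2C1CCaD$ab1a
  sorted[14] = b1ab1D2C1CCaD$a
sorted[10] = aD$ab1ab1D2C1CC

Answer: aD$ab1ab1D2C1CC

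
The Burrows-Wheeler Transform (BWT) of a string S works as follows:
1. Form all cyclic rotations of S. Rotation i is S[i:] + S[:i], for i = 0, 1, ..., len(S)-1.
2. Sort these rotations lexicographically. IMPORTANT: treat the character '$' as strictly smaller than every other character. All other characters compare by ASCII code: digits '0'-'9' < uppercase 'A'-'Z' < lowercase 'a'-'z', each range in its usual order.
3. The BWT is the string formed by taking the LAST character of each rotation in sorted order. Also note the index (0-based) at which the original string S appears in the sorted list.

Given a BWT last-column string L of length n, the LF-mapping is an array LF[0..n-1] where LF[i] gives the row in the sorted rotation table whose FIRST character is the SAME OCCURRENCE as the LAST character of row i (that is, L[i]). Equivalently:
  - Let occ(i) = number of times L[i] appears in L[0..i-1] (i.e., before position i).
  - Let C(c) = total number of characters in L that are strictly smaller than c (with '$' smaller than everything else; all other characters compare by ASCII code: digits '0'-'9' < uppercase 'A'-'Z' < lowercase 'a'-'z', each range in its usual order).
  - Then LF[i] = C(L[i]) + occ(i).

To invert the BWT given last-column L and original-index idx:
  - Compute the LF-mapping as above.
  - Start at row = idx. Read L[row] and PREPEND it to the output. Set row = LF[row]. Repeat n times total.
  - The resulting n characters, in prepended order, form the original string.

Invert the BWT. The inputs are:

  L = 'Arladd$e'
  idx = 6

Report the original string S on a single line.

LF mapping: 1 7 6 2 3 4 0 5
Walk LF starting at row 6, prepending L[row]:
  step 1: row=6, L[6]='$', prepend. Next row=LF[6]=0
  step 2: row=0, L[0]='A', prepend. Next row=LF[0]=1
  step 3: row=1, L[1]='r', prepend. Next row=LF[1]=7
  step 4: row=7, L[7]='e', prepend. Next row=LF[7]=5
  step 5: row=5, L[5]='d', prepend. Next row=LF[5]=4
  step 6: row=4, L[4]='d', prepend. Next row=LF[4]=3
  step 7: row=3, L[3]='a', prepend. Next row=LF[3]=2
  step 8: row=2, L[2]='l', prepend. Next row=LF[2]=6
Reversed output: ladderA$

Answer: ladderA$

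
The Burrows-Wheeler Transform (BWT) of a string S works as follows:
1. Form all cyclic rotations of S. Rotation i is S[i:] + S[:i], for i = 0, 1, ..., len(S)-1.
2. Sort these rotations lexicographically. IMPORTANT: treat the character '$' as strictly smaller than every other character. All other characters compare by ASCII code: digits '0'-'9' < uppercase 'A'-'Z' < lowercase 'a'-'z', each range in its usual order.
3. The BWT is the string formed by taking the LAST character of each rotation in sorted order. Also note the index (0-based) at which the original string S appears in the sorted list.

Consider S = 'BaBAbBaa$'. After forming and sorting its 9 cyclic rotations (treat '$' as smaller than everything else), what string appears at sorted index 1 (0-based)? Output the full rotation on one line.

Answer: AbBaa$BaB

Derivation:
All 9 rotations (rotation i = S[i:]+S[:i]):
  rot[0] = BaBAbBaa$
  rot[1] = aBAbBaa$B
  rot[2] = BAbBaa$Ba
  rot[3] = AbBaa$BaB
  rot[4] = bBaa$BaBA
  rot[5] = Baa$BaBAb
  rot[6] = aa$BaBAbB
  rot[7] = a$BaBAbBa
  rot[8] = $BaBAbBaa
Sorted (with $ < everything):
  sorted[0] = $BaBAbBaa
  sorted[1] = AbBaa$BaB
  sorted[2] = BAbBaa$Ba
  sorted[3] = BaBAbBaa$
  sorted[4] = Baa$BaBAb
  sorted[5] = a$BaBAbBa
  sorted[6] = aBAbBaa$B
  sorted[7] = aa$BaBAbB
  sorted[8] = bBaa$BaBA
sorted[1] = AbBaa$BaB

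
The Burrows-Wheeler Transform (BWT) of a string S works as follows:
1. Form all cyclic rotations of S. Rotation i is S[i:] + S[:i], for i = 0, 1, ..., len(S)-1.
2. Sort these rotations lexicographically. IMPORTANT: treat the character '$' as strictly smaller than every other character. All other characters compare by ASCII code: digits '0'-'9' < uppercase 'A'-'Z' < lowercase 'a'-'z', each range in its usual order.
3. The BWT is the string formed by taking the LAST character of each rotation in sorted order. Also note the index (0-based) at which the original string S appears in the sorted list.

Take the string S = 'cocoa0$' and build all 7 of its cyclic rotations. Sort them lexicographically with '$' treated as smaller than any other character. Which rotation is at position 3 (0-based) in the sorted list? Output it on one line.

All 7 rotations (rotation i = S[i:]+S[:i]):
  rot[0] = cocoa0$
  rot[1] = ocoa0$c
  rot[2] = coa0$co
  rot[3] = oa0$coc
  rot[4] = a0$coco
  rot[5] = 0$cocoa
  rot[6] = $cocoa0
Sorted (with $ < everything):
  sorted[0] = $cocoa0
  sorted[1] = 0$cocoa
  sorted[2] = a0$coco
  sorted[3] = coa0$co
  sorted[4] = cocoa0$
  sorted[5] = oa0$coc
  sorted[6] = ocoa0$c
sorted[3] = coa0$co

Answer: coa0$co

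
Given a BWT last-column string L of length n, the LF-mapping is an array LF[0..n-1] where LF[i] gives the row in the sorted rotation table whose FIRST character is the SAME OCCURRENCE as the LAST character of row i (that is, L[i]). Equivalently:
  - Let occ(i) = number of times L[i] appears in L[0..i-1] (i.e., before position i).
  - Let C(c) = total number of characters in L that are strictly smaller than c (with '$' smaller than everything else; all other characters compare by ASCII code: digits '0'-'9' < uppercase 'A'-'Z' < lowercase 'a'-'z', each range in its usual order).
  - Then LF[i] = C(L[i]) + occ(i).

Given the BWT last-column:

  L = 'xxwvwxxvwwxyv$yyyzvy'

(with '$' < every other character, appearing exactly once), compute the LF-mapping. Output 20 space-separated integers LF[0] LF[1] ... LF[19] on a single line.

Answer: 9 10 5 1 6 11 12 2 7 8 13 14 3 0 15 16 17 19 4 18

Derivation:
Char counts: '$':1, 'v':4, 'w':4, 'x':5, 'y':5, 'z':1
C (first-col start): C('$')=0, C('v')=1, C('w')=5, C('x')=9, C('y')=14, C('z')=19
L[0]='x': occ=0, LF[0]=C('x')+0=9+0=9
L[1]='x': occ=1, LF[1]=C('x')+1=9+1=10
L[2]='w': occ=0, LF[2]=C('w')+0=5+0=5
L[3]='v': occ=0, LF[3]=C('v')+0=1+0=1
L[4]='w': occ=1, LF[4]=C('w')+1=5+1=6
L[5]='x': occ=2, LF[5]=C('x')+2=9+2=11
L[6]='x': occ=3, LF[6]=C('x')+3=9+3=12
L[7]='v': occ=1, LF[7]=C('v')+1=1+1=2
L[8]='w': occ=2, LF[8]=C('w')+2=5+2=7
L[9]='w': occ=3, LF[9]=C('w')+3=5+3=8
L[10]='x': occ=4, LF[10]=C('x')+4=9+4=13
L[11]='y': occ=0, LF[11]=C('y')+0=14+0=14
L[12]='v': occ=2, LF[12]=C('v')+2=1+2=3
L[13]='$': occ=0, LF[13]=C('$')+0=0+0=0
L[14]='y': occ=1, LF[14]=C('y')+1=14+1=15
L[15]='y': occ=2, LF[15]=C('y')+2=14+2=16
L[16]='y': occ=3, LF[16]=C('y')+3=14+3=17
L[17]='z': occ=0, LF[17]=C('z')+0=19+0=19
L[18]='v': occ=3, LF[18]=C('v')+3=1+3=4
L[19]='y': occ=4, LF[19]=C('y')+4=14+4=18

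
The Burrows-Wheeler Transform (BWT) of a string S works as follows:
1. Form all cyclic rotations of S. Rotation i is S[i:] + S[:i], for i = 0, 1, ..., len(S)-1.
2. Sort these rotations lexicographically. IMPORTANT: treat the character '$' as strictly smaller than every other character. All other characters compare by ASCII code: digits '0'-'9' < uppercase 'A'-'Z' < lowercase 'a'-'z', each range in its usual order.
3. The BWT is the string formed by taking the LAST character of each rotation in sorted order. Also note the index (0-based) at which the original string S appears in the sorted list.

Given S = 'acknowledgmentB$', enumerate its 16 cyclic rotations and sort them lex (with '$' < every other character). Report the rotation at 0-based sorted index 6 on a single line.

All 16 rotations (rotation i = S[i:]+S[:i]):
  rot[0] = acknowledgmentB$
  rot[1] = cknowledgmentB$a
  rot[2] = knowledgmentB$ac
  rot[3] = nowledgmentB$ack
  rot[4] = owledgmentB$ackn
  rot[5] = wledgmentB$ackno
  rot[6] = ledgmentB$acknow
  rot[7] = edgmentB$acknowl
  rot[8] = dgmentB$acknowle
  rot[9] = gmentB$acknowled
  rot[10] = mentB$acknowledg
  rot[11] = entB$acknowledgm
  rot[12] = ntB$acknowledgme
  rot[13] = tB$acknowledgmen
  rot[14] = B$acknowledgment
  rot[15] = $acknowledgmentB
Sorted (with $ < everything):
  sorted[0] = $acknowledgmentB
  sorted[1] = B$acknowledgment
  sorted[2] = acknowledgmentB$
  sorted[3] = cknowledgmentB$a
  sorted[4] = dgmentB$acknowle
  sorted[5] = edgmentB$acknowl
  sorted[6] = entB$acknowledgm
  sorted[7] = gmentB$acknowled
  sorted[8] = knowledgmentB$ac
  sorted[9] = ledgmentB$acknow
  sorted[10] = mentB$acknowledg
  sorted[11] = nowledgmentB$ack
  sorted[12] = ntB$acknowledgme
  sorted[13] = owledgmentB$ackn
  sorted[14] = tB$acknowledgmen
  sorted[15] = wledgmentB$ackno
sorted[6] = entB$acknowledgm

Answer: entB$acknowledgm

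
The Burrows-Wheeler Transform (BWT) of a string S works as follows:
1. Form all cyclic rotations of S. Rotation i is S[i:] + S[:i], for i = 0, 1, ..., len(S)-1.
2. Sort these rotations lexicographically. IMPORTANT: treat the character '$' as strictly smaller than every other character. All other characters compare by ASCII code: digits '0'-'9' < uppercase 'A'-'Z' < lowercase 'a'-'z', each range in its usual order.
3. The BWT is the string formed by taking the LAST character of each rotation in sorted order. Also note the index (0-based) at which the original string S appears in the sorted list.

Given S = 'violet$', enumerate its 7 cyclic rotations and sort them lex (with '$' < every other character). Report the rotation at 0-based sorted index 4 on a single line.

Answer: olet$vi

Derivation:
All 7 rotations (rotation i = S[i:]+S[:i]):
  rot[0] = violet$
  rot[1] = iolet$v
  rot[2] = olet$vi
  rot[3] = let$vio
  rot[4] = et$viol
  rot[5] = t$viole
  rot[6] = $violet
Sorted (with $ < everything):
  sorted[0] = $violet
  sorted[1] = et$viol
  sorted[2] = iolet$v
  sorted[3] = let$vio
  sorted[4] = olet$vi
  sorted[5] = t$viole
  sorted[6] = violet$
sorted[4] = olet$vi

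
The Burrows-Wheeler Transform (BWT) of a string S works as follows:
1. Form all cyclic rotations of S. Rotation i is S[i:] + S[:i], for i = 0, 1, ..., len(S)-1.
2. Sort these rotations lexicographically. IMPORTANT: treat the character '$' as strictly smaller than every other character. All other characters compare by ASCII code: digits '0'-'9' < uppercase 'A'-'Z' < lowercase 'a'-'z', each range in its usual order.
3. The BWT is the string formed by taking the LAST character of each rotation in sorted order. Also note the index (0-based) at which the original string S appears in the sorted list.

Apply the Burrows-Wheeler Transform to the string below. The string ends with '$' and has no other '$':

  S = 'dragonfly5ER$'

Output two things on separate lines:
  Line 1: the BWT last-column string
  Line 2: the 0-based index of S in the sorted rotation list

All 13 rotations (rotation i = S[i:]+S[:i]):
  rot[0] = dragonfly5ER$
  rot[1] = ragonfly5ER$d
  rot[2] = agonfly5ER$dr
  rot[3] = gonfly5ER$dra
  rot[4] = onfly5ER$drag
  rot[5] = nfly5ER$drago
  rot[6] = fly5ER$dragon
  rot[7] = ly5ER$dragonf
  rot[8] = y5ER$dragonfl
  rot[9] = 5ER$dragonfly
  rot[10] = ER$dragonfly5
  rot[11] = R$dragonfly5E
  rot[12] = $dragonfly5ER
Sorted (with $ < everything):
  sorted[0] = $dragonfly5ER  (last char: 'R')
  sorted[1] = 5ER$dragonfly  (last char: 'y')
  sorted[2] = ER$dragonfly5  (last char: '5')
  sorted[3] = R$dragonfly5E  (last char: 'E')
  sorted[4] = agonfly5ER$dr  (last char: 'r')
  sorted[5] = dragonfly5ER$  (last char: '$')
  sorted[6] = fly5ER$dragon  (last char: 'n')
  sorted[7] = gonfly5ER$dra  (last char: 'a')
  sorted[8] = ly5ER$dragonf  (last char: 'f')
  sorted[9] = nfly5ER$drago  (last char: 'o')
  sorted[10] = onfly5ER$drag  (last char: 'g')
  sorted[11] = ragonfly5ER$d  (last char: 'd')
  sorted[12] = y5ER$dragonfl  (last char: 'l')
Last column: Ry5Er$nafogdl
Original string S is at sorted index 5

Answer: Ry5Er$nafogdl
5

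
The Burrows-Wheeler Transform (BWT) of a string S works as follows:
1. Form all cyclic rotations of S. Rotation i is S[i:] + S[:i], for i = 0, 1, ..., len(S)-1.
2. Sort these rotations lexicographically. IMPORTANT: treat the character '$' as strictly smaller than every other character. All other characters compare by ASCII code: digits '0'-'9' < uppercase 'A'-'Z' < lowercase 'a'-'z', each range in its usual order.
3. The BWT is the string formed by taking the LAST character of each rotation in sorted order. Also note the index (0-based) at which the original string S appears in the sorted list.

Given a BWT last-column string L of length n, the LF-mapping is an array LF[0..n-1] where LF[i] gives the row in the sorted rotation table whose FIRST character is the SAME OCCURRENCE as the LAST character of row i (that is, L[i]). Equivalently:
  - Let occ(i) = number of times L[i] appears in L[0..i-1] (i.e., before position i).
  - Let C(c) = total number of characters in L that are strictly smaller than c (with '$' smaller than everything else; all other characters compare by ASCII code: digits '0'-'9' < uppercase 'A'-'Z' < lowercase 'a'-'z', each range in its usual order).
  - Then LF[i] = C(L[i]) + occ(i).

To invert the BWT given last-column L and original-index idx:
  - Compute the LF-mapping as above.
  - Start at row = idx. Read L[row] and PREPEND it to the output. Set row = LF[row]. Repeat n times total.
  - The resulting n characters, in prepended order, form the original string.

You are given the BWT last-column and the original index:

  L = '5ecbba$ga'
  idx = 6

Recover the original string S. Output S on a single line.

LF mapping: 1 7 6 4 5 2 0 8 3
Walk LF starting at row 6, prepending L[row]:
  step 1: row=6, L[6]='$', prepend. Next row=LF[6]=0
  step 2: row=0, L[0]='5', prepend. Next row=LF[0]=1
  step 3: row=1, L[1]='e', prepend. Next row=LF[1]=7
  step 4: row=7, L[7]='g', prepend. Next row=LF[7]=8
  step 5: row=8, L[8]='a', prepend. Next row=LF[8]=3
  step 6: row=3, L[3]='b', prepend. Next row=LF[3]=4
  step 7: row=4, L[4]='b', prepend. Next row=LF[4]=5
  step 8: row=5, L[5]='a', prepend. Next row=LF[5]=2
  step 9: row=2, L[2]='c', prepend. Next row=LF[2]=6
Reversed output: cabbage5$

Answer: cabbage5$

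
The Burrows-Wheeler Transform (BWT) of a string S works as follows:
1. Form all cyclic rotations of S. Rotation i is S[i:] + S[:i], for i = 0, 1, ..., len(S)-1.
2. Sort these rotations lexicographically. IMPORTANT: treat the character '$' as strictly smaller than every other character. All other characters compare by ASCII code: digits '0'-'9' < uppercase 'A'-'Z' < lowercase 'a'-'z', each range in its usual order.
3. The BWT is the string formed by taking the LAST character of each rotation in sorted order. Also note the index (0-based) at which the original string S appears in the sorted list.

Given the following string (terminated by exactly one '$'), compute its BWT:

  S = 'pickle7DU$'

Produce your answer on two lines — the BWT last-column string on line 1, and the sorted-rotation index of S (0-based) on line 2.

All 10 rotations (rotation i = S[i:]+S[:i]):
  rot[0] = pickle7DU$
  rot[1] = ickle7DU$p
  rot[2] = ckle7DU$pi
  rot[3] = kle7DU$pic
  rot[4] = le7DU$pick
  rot[5] = e7DU$pickl
  rot[6] = 7DU$pickle
  rot[7] = DU$pickle7
  rot[8] = U$pickle7D
  rot[9] = $pickle7DU
Sorted (with $ < everything):
  sorted[0] = $pickle7DU  (last char: 'U')
  sorted[1] = 7DU$pickle  (last char: 'e')
  sorted[2] = DU$pickle7  (last char: '7')
  sorted[3] = U$pickle7D  (last char: 'D')
  sorted[4] = ckle7DU$pi  (last char: 'i')
  sorted[5] = e7DU$pickl  (last char: 'l')
  sorted[6] = ickle7DU$p  (last char: 'p')
  sorted[7] = kle7DU$pic  (last char: 'c')
  sorted[8] = le7DU$pick  (last char: 'k')
  sorted[9] = pickle7DU$  (last char: '$')
Last column: Ue7Dilpck$
Original string S is at sorted index 9

Answer: Ue7Dilpck$
9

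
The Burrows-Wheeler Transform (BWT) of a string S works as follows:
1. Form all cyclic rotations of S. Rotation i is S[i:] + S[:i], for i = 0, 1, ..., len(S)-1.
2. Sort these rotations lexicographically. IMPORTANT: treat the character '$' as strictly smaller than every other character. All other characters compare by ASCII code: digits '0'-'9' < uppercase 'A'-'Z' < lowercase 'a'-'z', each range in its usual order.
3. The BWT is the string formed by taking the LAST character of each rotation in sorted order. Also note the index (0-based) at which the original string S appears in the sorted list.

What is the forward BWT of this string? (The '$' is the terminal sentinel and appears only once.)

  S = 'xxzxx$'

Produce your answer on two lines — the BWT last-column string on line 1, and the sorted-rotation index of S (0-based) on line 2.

Answer: xxz$xx
3

Derivation:
All 6 rotations (rotation i = S[i:]+S[:i]):
  rot[0] = xxzxx$
  rot[1] = xzxx$x
  rot[2] = zxx$xx
  rot[3] = xx$xxz
  rot[4] = x$xxzx
  rot[5] = $xxzxx
Sorted (with $ < everything):
  sorted[0] = $xxzxx  (last char: 'x')
  sorted[1] = x$xxzx  (last char: 'x')
  sorted[2] = xx$xxz  (last char: 'z')
  sorted[3] = xxzxx$  (last char: '$')
  sorted[4] = xzxx$x  (last char: 'x')
  sorted[5] = zxx$xx  (last char: 'x')
Last column: xxz$xx
Original string S is at sorted index 3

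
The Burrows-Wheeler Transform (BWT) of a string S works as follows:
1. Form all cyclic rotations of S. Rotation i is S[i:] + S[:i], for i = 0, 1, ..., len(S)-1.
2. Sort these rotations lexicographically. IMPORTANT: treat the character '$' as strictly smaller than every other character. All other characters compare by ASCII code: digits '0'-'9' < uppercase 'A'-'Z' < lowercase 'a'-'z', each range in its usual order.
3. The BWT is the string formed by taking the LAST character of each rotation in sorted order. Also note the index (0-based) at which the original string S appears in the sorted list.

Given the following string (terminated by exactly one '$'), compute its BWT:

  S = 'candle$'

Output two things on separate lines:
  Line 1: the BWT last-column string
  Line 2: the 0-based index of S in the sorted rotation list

All 7 rotations (rotation i = S[i:]+S[:i]):
  rot[0] = candle$
  rot[1] = andle$c
  rot[2] = ndle$ca
  rot[3] = dle$can
  rot[4] = le$cand
  rot[5] = e$candl
  rot[6] = $candle
Sorted (with $ < everything):
  sorted[0] = $candle  (last char: 'e')
  sorted[1] = andle$c  (last char: 'c')
  sorted[2] = candle$  (last char: '$')
  sorted[3] = dle$can  (last char: 'n')
  sorted[4] = e$candl  (last char: 'l')
  sorted[5] = le$cand  (last char: 'd')
  sorted[6] = ndle$ca  (last char: 'a')
Last column: ec$nlda
Original string S is at sorted index 2

Answer: ec$nlda
2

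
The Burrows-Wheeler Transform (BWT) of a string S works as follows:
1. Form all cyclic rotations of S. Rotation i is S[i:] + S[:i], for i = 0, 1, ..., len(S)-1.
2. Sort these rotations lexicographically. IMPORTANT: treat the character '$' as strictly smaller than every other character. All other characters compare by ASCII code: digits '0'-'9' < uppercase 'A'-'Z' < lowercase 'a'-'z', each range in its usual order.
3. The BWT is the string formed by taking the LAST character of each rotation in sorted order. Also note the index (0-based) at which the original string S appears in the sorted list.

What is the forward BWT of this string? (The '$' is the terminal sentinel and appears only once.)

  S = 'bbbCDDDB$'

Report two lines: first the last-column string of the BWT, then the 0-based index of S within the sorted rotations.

All 9 rotations (rotation i = S[i:]+S[:i]):
  rot[0] = bbbCDDDB$
  rot[1] = bbCDDDB$b
  rot[2] = bCDDDB$bb
  rot[3] = CDDDB$bbb
  rot[4] = DDDB$bbbC
  rot[5] = DDB$bbbCD
  rot[6] = DB$bbbCDD
  rot[7] = B$bbbCDDD
  rot[8] = $bbbCDDDB
Sorted (with $ < everything):
  sorted[0] = $bbbCDDDB  (last char: 'B')
  sorted[1] = B$bbbCDDD  (last char: 'D')
  sorted[2] = CDDDB$bbb  (last char: 'b')
  sorted[3] = DB$bbbCDD  (last char: 'D')
  sorted[4] = DDB$bbbCD  (last char: 'D')
  sorted[5] = DDDB$bbbC  (last char: 'C')
  sorted[6] = bCDDDB$bb  (last char: 'b')
  sorted[7] = bbCDDDB$b  (last char: 'b')
  sorted[8] = bbbCDDDB$  (last char: '$')
Last column: BDbDDCbb$
Original string S is at sorted index 8

Answer: BDbDDCbb$
8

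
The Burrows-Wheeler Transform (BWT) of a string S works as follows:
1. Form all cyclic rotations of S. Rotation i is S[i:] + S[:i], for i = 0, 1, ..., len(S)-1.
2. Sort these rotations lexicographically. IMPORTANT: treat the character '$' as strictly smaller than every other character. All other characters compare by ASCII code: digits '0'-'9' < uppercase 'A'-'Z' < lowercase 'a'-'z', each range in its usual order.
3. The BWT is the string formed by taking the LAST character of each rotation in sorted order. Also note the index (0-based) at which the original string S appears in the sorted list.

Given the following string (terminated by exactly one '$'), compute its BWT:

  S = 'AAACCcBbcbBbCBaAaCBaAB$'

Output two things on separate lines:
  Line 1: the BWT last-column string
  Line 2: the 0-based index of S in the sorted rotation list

All 23 rotations (rotation i = S[i:]+S[:i]):
  rot[0] = AAACCcBbcbBbCBaAaCBaAB$
  rot[1] = AACCcBbcbBbCBaAaCBaAB$A
  rot[2] = ACCcBbcbBbCBaAaCBaAB$AA
  rot[3] = CCcBbcbBbCBaAaCBaAB$AAA
  rot[4] = CcBbcbBbCBaAaCBaAB$AAAC
  rot[5] = cBbcbBbCBaAaCBaAB$AAACC
  rot[6] = BbcbBbCBaAaCBaAB$AAACCc
  rot[7] = bcbBbCBaAaCBaAB$AAACCcB
  rot[8] = cbBbCBaAaCBaAB$AAACCcBb
  rot[9] = bBbCBaAaCBaAB$AAACCcBbc
  rot[10] = BbCBaAaCBaAB$AAACCcBbcb
  rot[11] = bCBaAaCBaAB$AAACCcBbcbB
  rot[12] = CBaAaCBaAB$AAACCcBbcbBb
  rot[13] = BaAaCBaAB$AAACCcBbcbBbC
  rot[14] = aAaCBaAB$AAACCcBbcbBbCB
  rot[15] = AaCBaAB$AAACCcBbcbBbCBa
  rot[16] = aCBaAB$AAACCcBbcbBbCBaA
  rot[17] = CBaAB$AAACCcBbcbBbCBaAa
  rot[18] = BaAB$AAACCcBbcbBbCBaAaC
  rot[19] = aAB$AAACCcBbcbBbCBaAaCB
  rot[20] = AB$AAACCcBbcbBbCBaAaCBa
  rot[21] = B$AAACCcBbcbBbCBaAaCBaA
  rot[22] = $AAACCcBbcbBbCBaAaCBaAB
Sorted (with $ < everything):
  sorted[0] = $AAACCcBbcbBbCBaAaCBaAB  (last char: 'B')
  sorted[1] = AAACCcBbcbBbCBaAaCBaAB$  (last char: '$')
  sorted[2] = AACCcBbcbBbCBaAaCBaAB$A  (last char: 'A')
  sorted[3] = AB$AAACCcBbcbBbCBaAaCBa  (last char: 'a')
  sorted[4] = ACCcBbcbBbCBaAaCBaAB$AA  (last char: 'A')
  sorted[5] = AaCBaAB$AAACCcBbcbBbCBa  (last char: 'a')
  sorted[6] = B$AAACCcBbcbBbCBaAaCBaA  (last char: 'A')
  sorted[7] = BaAB$AAACCcBbcbBbCBaAaC  (last char: 'C')
  sorted[8] = BaAaCBaAB$AAACCcBbcbBbC  (last char: 'C')
  sorted[9] = BbCBaAaCBaAB$AAACCcBbcb  (last char: 'b')
  sorted[10] = BbcbBbCBaAaCBaAB$AAACCc  (last char: 'c')
  sorted[11] = CBaAB$AAACCcBbcbBbCBaAa  (last char: 'a')
  sorted[12] = CBaAaCBaAB$AAACCcBbcbBb  (last char: 'b')
  sorted[13] = CCcBbcbBbCBaAaCBaAB$AAA  (last char: 'A')
  sorted[14] = CcBbcbBbCBaAaCBaAB$AAAC  (last char: 'C')
  sorted[15] = aAB$AAACCcBbcbBbCBaAaCB  (last char: 'B')
  sorted[16] = aAaCBaAB$AAACCcBbcbBbCB  (last char: 'B')
  sorted[17] = aCBaAB$AAACCcBbcbBbCBaA  (last char: 'A')
  sorted[18] = bBbCBaAaCBaAB$AAACCcBbc  (last char: 'c')
  sorted[19] = bCBaAaCBaAB$AAACCcBbcbB  (last char: 'B')
  sorted[20] = bcbBbCBaAaCBaAB$AAACCcB  (last char: 'B')
  sorted[21] = cBbcbBbCBaAaCBaAB$AAACC  (last char: 'C')
  sorted[22] = cbBbCBaAaCBaAB$AAACCcBb  (last char: 'b')
Last column: B$AaAaACCbcabACBBAcBBCb
Original string S is at sorted index 1

Answer: B$AaAaACCbcabACBBAcBBCb
1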